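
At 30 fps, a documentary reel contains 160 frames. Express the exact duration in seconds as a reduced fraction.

Running time = 160 ÷ (30) = 160 × 1/30 = 16/3 s.

16/3 seconds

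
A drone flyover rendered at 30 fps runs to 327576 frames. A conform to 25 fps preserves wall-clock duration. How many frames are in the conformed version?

272980 frames

Target frames = source frames × (target rate / source rate) = 327576 × (25)/(30) = 327576 × 5/6 = 272980.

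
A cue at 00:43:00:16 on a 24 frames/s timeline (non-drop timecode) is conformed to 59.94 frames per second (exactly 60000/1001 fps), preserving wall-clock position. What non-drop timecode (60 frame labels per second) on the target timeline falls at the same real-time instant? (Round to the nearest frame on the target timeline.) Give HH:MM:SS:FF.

00:42:58:05

Source frame index: (0×3600 + 43×60 + 0) × 24 + 16 = 61936.
Real time: 61936 / (24) = 7742/3 s.
Target frame: (7742/3) × (60000/1001) = 22120000/143 ≈ 154685.315 → 154685.
At 60 labels/s: frame 154685 → 00:42:58:05.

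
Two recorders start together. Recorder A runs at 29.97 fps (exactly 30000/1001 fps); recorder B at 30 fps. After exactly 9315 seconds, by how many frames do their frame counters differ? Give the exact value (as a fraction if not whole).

279450/1001 frames

A emits 30000/1001 × 9315 = 279450000/1001 frames; B emits 30 × 9315 = 279450.
Difference = 279450/1001 frames (≈ 279.1708); B is ahead of A.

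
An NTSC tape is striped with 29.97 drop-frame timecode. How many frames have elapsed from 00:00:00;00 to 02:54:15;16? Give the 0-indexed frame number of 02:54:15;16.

As if non-drop at 30 labels/s: (2 × 3600 + 54 × 60 + 15) × 30 + 16 = 313666.
Minute boundaries passed: 174; those not divisible by 10: 174 − 17 = 157; dropped labels = 2 × 157 = 314.
Actual frame index = 313666 − 314 = 313352.

313352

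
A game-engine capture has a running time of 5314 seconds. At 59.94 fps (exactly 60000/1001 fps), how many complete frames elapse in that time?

Frames = 5314 × 60000/1001 = 318840000/1001 ≈ 318521.4785.
Complete frames: 318521.

318521 frames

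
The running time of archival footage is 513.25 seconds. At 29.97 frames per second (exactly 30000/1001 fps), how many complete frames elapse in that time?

Frames = 513.25 × 30000/1001 = 15397500/1001 ≈ 15382.1179.
Complete frames: 15382.

15382 frames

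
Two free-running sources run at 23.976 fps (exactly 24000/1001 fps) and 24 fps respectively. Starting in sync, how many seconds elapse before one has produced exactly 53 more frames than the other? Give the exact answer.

53053/24 seconds

The gap grows by |24 − 24000/1001| = 24/1001 frames per second.
Time for a 53-frame gap: 53 ÷ (24/1001) = 53053/24 s.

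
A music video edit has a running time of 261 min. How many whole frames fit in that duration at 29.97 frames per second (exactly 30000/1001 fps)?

469330 frames

261 min = 15660 s.
Frames = 15660 × 30000/1001 = 469800000/1001 ≈ 469330.6693.
Complete frames: 469330.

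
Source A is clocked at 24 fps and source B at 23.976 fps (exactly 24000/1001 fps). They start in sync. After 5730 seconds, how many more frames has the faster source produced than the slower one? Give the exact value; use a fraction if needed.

137520/1001 frames

A emits 24 × 5730 = 137520 frames; B emits 24000/1001 × 5730 = 137520000/1001.
Difference = 137520/1001 frames (≈ 137.3826); B is behind A.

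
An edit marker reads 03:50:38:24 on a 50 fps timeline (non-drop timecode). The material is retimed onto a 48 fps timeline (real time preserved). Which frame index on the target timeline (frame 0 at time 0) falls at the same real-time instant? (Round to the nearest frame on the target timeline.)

frame 664247

Source frame index: (3×3600 + 50×60 + 38) × 50 + 24 = 691924.
Real time: 691924 / (50) = 345962/25 s.
Target frame: (345962/25) × (48) = 16606176/25 ≈ 664247.040 → 664247.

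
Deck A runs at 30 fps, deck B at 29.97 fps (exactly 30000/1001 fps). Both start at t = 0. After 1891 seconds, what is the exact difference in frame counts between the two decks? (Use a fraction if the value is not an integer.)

56730/1001 frames

A emits 30 × 1891 = 56730 frames; B emits 30000/1001 × 1891 = 56730000/1001.
Difference = 56730/1001 frames (≈ 56.6733); B is behind A.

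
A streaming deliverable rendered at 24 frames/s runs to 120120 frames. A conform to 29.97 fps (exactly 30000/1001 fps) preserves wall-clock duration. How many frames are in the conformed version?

150000 frames

Target frames = source frames × (target rate / source rate) = 120120 × (30000/1001)/(24) = 120120 × 1250/1001 = 150000.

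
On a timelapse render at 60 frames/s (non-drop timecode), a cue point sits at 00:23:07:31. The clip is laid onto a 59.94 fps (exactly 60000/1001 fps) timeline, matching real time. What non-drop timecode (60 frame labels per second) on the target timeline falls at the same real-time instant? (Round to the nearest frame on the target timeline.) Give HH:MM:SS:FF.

00:23:06:08

Source frame index: (0×3600 + 23×60 + 7) × 60 + 31 = 83251.
Real time: 83251 / (60) = 83251/60 s.
Target frame: (83251/60) × (60000/1001) = 11893000/143 ≈ 83167.832 → 83168.
At 60 labels/s: frame 83168 → 00:23:06:08.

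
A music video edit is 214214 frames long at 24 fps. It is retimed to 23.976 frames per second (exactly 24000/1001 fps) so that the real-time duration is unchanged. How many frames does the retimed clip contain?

214000 frames

Target frames = source frames × (target rate / source rate) = 214214 × (24000/1001)/(24) = 214214 × 1000/1001 = 214000.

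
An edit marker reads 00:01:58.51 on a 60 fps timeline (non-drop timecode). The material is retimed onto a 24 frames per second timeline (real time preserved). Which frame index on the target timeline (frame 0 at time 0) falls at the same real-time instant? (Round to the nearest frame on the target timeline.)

Source frame index: (0×3600 + 1×60 + 58) × 60 + 51 = 7131.
Real time: 7131 / (60) = 2377/20 s.
Target frame: (2377/20) × (24) = 14262/5 ≈ 2852.400 → 2852.

frame 2852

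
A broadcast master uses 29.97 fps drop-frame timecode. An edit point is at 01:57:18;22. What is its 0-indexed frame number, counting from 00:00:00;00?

Complete 10-minute blocks: 11, each 17982 frames → 197802.
Remaining 7 whole minutes in the current block: 1800 + 6 × 1798 = 12588 frames.
Within the current minute: 18 × 30 + 22 − 2 = 560 (labels ;00/;01 skipped at this minute). Total = 197802 + 12588 + 560 = 210950.

210950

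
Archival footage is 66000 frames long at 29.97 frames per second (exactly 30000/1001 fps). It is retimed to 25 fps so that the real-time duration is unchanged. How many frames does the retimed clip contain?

Target frames = source frames × (target rate / source rate) = 66000 × (25)/(30000/1001) = 66000 × 1001/1200 = 55055.

55055 frames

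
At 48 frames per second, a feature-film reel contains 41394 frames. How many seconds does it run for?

Running time = 41394 / (48) = 862.375 s.

862.375 seconds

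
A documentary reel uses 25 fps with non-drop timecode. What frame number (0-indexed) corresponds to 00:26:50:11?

frame 40261

Total seconds to the label: (0 × 3600 + 26 × 60 + 50) = 1610.
Frame index = 1610 × 25 + 11 = 40261.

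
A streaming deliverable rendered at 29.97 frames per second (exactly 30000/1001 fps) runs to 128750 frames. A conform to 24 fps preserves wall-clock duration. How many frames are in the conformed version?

103103 frames

Target frames = source frames × (target rate / source rate) = 128750 × (24)/(30000/1001) = 128750 × 1001/1250 = 103103.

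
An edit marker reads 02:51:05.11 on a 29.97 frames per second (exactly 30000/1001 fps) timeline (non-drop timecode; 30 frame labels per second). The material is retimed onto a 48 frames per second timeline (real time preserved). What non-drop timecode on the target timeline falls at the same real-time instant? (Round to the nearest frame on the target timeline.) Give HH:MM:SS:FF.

Source frame index: (2×3600 + 51×60 + 5) × 30 + 11 = 307961.
Real time: 307961 / (30000/1001) = 308268961/30000 s.
Target frame: (308268961/30000) × (48) = 308268961/625 ≈ 493230.338 → 493230.
At 48 labels/s: frame 493230 → 02:51:15:30.

02:51:15:30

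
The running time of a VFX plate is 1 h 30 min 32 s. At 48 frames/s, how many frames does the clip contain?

260736 frames

1 h 30 min 32 s = 5432 s.
Frames = 5432 × 48 = 260736.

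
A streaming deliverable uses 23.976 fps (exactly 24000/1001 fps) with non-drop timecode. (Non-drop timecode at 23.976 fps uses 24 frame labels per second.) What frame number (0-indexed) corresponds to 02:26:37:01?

frame 211129

Total seconds to the label: (2 × 3600 + 26 × 60 + 37) = 8797.
Frame index = 8797 × 24 + 1 = 211129.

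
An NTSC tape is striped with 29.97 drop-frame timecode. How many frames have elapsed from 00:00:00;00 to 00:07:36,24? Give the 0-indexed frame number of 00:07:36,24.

As if non-drop at 30 labels/s: (0 × 3600 + 7 × 60 + 36) × 30 + 24 = 13704.
Minute boundaries passed: 7; those not divisible by 10: 7 − 0 = 7; dropped labels = 2 × 7 = 14.
Actual frame index = 13704 − 14 = 13690.

13690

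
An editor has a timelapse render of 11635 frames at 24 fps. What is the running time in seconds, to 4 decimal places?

Running time = 11635 × 1/24 = 11635/24 s ≈ 484.7917 s.

484.7917 seconds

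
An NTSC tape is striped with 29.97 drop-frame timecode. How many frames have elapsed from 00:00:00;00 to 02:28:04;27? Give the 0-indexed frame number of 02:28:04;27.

266279

As if non-drop at 30 labels/s: (2 × 3600 + 28 × 60 + 4) × 30 + 27 = 266547.
Minute boundaries passed: 148; those not divisible by 10: 148 − 14 = 134; dropped labels = 2 × 134 = 268.
Actual frame index = 266547 − 268 = 266279.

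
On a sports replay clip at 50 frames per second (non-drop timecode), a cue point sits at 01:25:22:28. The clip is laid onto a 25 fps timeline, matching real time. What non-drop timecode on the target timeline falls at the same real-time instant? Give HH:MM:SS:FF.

Source frame index: (1×3600 + 25×60 + 22) × 50 + 28 = 256128.
Real time: 256128 / (50) = 128064/25 s.
Target frame: (128064/25) × (25) = 128064.
At 25 labels/s: frame 128064 → 01:25:22:14.

01:25:22:14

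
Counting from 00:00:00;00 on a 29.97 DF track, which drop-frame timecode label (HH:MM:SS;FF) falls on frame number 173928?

01:36:43;12

Ten DF minutes hold 17982 frames, so frame 173928 lies in block 9 (frames 161838–179819) with 12090 frames into that block.
The block's first minute is 1800 frames and the rest 1798 each; 12090 frames reaches minute 6, so 9 × 18 + 6 × 2 = 174 labels have been skipped so far.
Adding those back, label number 173928 + 174 = 174102 at 30 labels/s is 5803 s + 12 f = 1 h 36 min 43 s frame 12, i.e. 01:36:43;12.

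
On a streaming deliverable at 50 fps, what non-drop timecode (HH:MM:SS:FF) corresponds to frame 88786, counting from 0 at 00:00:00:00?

88786 ÷ 50 = 1775 full seconds, remainder 36 frames.
1775 s = 0 h 29 min 35 s.
Timecode: 00:29:35:36.

00:29:35:36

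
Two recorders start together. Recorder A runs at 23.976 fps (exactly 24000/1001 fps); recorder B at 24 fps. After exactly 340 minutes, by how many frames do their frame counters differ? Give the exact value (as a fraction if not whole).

489600/1001 frames

340 min = 20400 s.
A emits 24000/1001 × 20400 = 489600000/1001 frames; B emits 24 × 20400 = 489600.
Difference = 489600/1001 frames (≈ 489.1109); B is ahead of A.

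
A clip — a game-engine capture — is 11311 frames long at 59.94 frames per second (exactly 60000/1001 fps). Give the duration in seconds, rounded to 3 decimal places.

188.705 seconds

Running time = 11311 × 1001/60000 = 11322311/60000 s ≈ 188.705 s.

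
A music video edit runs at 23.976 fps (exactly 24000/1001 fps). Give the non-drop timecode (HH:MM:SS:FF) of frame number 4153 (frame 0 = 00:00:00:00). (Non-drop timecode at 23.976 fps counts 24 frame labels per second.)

00:02:53:01

4153 ÷ 24 = 173 full seconds, remainder 1 frame.
173 s = 0 h 2 min 53 s.
Timecode: 00:02:53:01.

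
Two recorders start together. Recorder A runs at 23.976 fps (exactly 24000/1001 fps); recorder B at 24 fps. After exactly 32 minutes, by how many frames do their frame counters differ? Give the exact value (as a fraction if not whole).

46080/1001 frames

32 min = 1920 s.
A emits 24000/1001 × 1920 = 46080000/1001 frames; B emits 24 × 1920 = 46080.
Difference = 46080/1001 frames (≈ 46.0340); B is ahead of A.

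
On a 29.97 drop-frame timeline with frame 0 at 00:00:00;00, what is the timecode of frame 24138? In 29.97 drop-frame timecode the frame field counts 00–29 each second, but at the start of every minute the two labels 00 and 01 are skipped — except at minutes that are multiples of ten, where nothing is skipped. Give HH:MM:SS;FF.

Each 10-minute DF block holds 10 × 60 × 30 − 9 × 2 = 17982 frames. 24138 ÷ 17982 → 1 full block, remainder 6156.
Within the partial block the first minute is 1800 frames and each further minute 1798, so 3 further minute boundaries passed. Total skipped labels = 18 × 1 + 2 × 3 = 24.
Non-drop label index = 24138 + 24 = 24162; at 30 labels/s that is 00:13:25:12, i.e. DF 00:13:25;12.

00:13:25;12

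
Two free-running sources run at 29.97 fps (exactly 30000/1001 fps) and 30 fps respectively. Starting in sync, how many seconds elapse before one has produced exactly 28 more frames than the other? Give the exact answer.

14014/15 seconds

The gap grows by |30 − 30000/1001| = 30/1001 frames per second.
Time for a 28-frame gap: 28 ÷ (30/1001) = 14014/15 s.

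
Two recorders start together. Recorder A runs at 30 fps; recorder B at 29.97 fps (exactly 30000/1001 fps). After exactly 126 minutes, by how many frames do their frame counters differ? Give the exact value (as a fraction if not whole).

126 min = 7560 s.
A emits 30 × 7560 = 226800 frames; B emits 30000/1001 × 7560 = 32400000/143.
Difference = 32400/143 frames (≈ 226.5734); B is behind A.

32400/143 frames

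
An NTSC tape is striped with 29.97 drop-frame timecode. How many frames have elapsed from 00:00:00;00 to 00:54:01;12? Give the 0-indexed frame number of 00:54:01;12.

As if non-drop at 30 labels/s: (0 × 3600 + 54 × 60 + 1) × 30 + 12 = 97242.
Minute boundaries passed: 54; those not divisible by 10: 54 − 5 = 49; dropped labels = 2 × 49 = 98.
Actual frame index = 97242 − 98 = 97144.

97144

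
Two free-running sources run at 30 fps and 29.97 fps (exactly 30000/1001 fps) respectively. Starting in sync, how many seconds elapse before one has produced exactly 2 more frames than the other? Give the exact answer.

1001/15 seconds

The gap grows by |30000/1001 − 30| = 30/1001 frames per second.
Time for a 2-frame gap: 2 ÷ (30/1001) = 1001/15 s.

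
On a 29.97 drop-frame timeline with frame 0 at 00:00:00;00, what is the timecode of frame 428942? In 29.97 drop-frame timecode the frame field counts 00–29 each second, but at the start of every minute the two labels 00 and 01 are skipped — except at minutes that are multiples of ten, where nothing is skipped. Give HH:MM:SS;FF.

Ten DF minutes hold 17982 frames, so frame 428942 lies in block 23 (frames 413586–431567) with 15356 frames into that block.
The block's first minute is 1800 frames and the rest 1798 each; 15356 frames reaches minute 8, so 23 × 18 + 8 × 2 = 430 labels have been skipped so far.
Adding those back, label number 428942 + 430 = 429372 at 30 labels/s is 14312 s + 12 f = 3 h 58 min 32 s frame 12, i.e. 03:58:32;12.

03:58:32;12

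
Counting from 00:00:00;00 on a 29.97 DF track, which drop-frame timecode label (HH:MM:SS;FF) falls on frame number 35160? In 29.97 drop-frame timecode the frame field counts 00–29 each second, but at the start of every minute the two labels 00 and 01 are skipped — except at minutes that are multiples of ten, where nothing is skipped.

00:19:33;06

Each 10-minute DF block holds 10 × 60 × 30 − 9 × 2 = 17982 frames. 35160 ÷ 17982 → 1 full block, remainder 17178.
Within the partial block the first minute is 1800 frames and each further minute 1798, so 9 further minute boundaries passed. Total skipped labels = 18 × 1 + 2 × 9 = 36.
Non-drop label index = 35160 + 36 = 35196; at 30 labels/s that is 00:19:33:06, i.e. DF 00:19:33;06.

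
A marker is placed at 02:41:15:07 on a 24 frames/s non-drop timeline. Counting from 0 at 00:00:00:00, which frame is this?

frame 232207

Total seconds to the label: (2 × 3600 + 41 × 60 + 15) = 9675.
Frame index = 9675 × 24 + 7 = 232207.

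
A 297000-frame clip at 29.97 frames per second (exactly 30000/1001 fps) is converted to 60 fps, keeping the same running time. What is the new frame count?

Target frames = source frames × (target rate / source rate) = 297000 × (60)/(30000/1001) = 297000 × 1001/500 = 594594.

594594 frames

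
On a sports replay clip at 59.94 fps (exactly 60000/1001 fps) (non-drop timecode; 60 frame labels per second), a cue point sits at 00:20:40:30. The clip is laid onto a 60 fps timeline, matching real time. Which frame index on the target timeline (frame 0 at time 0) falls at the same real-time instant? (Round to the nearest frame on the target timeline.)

frame 74504

Source frame index: (0×3600 + 20×60 + 40) × 60 + 30 = 74430.
Real time: 74430 / (60000/1001) = 2483481/2000 s.
Target frame: (2483481/2000) × (60) = 7450443/100 ≈ 74504.430 → 74504.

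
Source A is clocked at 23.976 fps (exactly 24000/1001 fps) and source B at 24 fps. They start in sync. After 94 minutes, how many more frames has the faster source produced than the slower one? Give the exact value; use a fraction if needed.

135360/1001 frames

94 min = 5640 s.
A emits 24000/1001 × 5640 = 135360000/1001 frames; B emits 24 × 5640 = 135360.
Difference = 135360/1001 frames (≈ 135.2248); B is ahead of A.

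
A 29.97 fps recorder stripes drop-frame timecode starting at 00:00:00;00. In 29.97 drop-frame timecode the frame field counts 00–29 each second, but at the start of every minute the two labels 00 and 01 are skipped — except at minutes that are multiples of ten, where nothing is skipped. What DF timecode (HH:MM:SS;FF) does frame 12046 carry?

Ten DF minutes hold 17982 frames, so frame 12046 lies in block 0 (frames 0–17981) with 12046 frames into that block.
The block's first minute is 1800 frames and the rest 1798 each; 12046 frames reaches minute 6, so 0 × 18 + 6 × 2 = 12 labels have been skipped so far.
Adding those back, label number 12046 + 12 = 12058 at 30 labels/s is 401 s + 28 f = 0 h 6 min 41 s frame 28, i.e. 00:06:41;28.

00:06:41;28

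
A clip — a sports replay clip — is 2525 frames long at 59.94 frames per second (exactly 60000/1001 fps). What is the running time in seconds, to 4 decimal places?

42.1254 seconds

Running time = 2525 × 1001/60000 = 101101/2400 s ≈ 42.1254 s.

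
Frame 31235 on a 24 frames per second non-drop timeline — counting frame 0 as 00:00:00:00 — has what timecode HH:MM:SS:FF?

00:21:41:11

31235 ÷ 24 = 1301 full seconds, remainder 11 frames.
1301 s = 0 h 21 min 41 s.
Timecode: 00:21:41:11.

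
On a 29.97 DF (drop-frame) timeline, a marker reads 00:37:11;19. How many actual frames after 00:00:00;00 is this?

66881

As if non-drop at 30 labels/s: (0 × 3600 + 37 × 60 + 11) × 30 + 19 = 66949.
Minute boundaries passed: 37; those not divisible by 10: 37 − 3 = 34; dropped labels = 2 × 34 = 68.
Actual frame index = 66949 − 68 = 66881.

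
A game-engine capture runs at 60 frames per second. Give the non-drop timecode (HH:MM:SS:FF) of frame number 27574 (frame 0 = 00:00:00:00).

00:07:39:34

27574 ÷ 60 = 459 full seconds, remainder 34 frames.
459 s = 0 h 7 min 39 s.
Timecode: 00:07:39:34.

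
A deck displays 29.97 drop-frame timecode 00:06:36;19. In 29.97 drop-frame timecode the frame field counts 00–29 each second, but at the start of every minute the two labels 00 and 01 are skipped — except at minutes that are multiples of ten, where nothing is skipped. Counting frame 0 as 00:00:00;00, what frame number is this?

11887

Complete 10-minute blocks: 0, each 17982 frames → 0.
Remaining 6 whole minutes in the current block: 1800 + 5 × 1798 = 10790 frames.
Within the current minute: 36 × 30 + 19 − 2 = 1097 (labels ;00/;01 skipped at this minute). Total = 0 + 10790 + 1097 = 11887.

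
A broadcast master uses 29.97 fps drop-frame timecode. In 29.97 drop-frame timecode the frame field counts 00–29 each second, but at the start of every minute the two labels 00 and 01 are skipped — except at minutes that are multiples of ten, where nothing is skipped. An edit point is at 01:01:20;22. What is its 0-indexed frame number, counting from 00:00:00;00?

As if non-drop at 30 labels/s: (1 × 3600 + 1 × 60 + 20) × 30 + 22 = 110422.
Minute boundaries passed: 61; those not divisible by 10: 61 − 6 = 55; dropped labels = 2 × 55 = 110.
Actual frame index = 110422 − 110 = 110312.

110312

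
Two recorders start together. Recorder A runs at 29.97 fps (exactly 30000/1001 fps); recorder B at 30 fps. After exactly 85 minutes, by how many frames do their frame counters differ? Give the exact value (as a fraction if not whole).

153000/1001 frames

85 min = 5100 s.
A emits 30000/1001 × 5100 = 153000000/1001 frames; B emits 30 × 5100 = 153000.
Difference = 153000/1001 frames (≈ 152.8472); B is ahead of A.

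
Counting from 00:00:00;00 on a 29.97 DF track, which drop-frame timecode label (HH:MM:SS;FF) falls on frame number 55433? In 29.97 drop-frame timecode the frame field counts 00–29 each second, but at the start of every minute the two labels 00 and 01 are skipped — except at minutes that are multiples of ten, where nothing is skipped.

00:30:49;17

Ten DF minutes hold 17982 frames, so frame 55433 lies in block 3 (frames 53946–71927) with 1487 frames into that block.
The block's first minute is 1800 frames and the rest 1798 each; 1487 frames reaches minute 0, so 3 × 18 + 0 × 2 = 54 labels have been skipped so far.
Adding those back, label number 55433 + 54 = 55487 at 30 labels/s is 1849 s + 17 f = 0 h 30 min 49 s frame 17, i.e. 00:30:49;17.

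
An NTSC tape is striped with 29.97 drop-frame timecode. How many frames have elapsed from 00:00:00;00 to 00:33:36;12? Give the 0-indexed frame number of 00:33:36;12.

60432

As if non-drop at 30 labels/s: (0 × 3600 + 33 × 60 + 36) × 30 + 12 = 60492.
Minute boundaries passed: 33; those not divisible by 10: 33 − 3 = 30; dropped labels = 2 × 30 = 60.
Actual frame index = 60492 − 60 = 60432.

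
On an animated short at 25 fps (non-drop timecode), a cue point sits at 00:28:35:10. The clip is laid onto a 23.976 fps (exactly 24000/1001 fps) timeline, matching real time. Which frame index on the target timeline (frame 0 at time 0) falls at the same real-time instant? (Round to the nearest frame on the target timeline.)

frame 41128

Source frame index: (0×3600 + 28×60 + 35) × 25 + 10 = 42885.
Real time: 42885 / (25) = 8577/5 s.
Target frame: (8577/5) × (24000/1001) = 41169600/1001 ≈ 41128.472 → 41128.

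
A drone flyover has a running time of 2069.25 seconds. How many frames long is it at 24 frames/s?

Frames = 2069.25 × 24 = 49662.

49662 frames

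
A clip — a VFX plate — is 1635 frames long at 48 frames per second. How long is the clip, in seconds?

Running time = 1635 / (48) = 34.0625 s.

34.0625 seconds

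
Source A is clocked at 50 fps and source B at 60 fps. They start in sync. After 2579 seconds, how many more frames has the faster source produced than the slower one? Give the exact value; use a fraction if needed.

25790 frames

A emits 50 × 2579 = 128950 frames; B emits 60 × 2579 = 154740.
Difference = 25790 frames; B is ahead of A.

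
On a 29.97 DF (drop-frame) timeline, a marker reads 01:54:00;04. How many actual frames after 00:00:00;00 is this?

Complete 10-minute blocks: 11, each 17982 frames → 197802.
Remaining 4 whole minutes in the current block: 1800 + 3 × 1798 = 7194 frames.
Within the current minute: 0 × 30 + 4 − 2 = 2 (labels ;00/;01 skipped at this minute). Total = 197802 + 7194 + 2 = 204998.

204998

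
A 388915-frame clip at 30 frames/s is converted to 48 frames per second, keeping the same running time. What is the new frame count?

622264 frames

Target frames = source frames × (target rate / source rate) = 388915 × (48)/(30) = 388915 × 8/5 = 622264.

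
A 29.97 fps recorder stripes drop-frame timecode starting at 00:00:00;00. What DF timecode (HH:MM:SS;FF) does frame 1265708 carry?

11:43:52;14

Each 10-minute DF block holds 10 × 60 × 30 − 9 × 2 = 17982 frames. 1265708 ÷ 17982 → 70 full blocks, remainder 6968.
Within the partial block the first minute is 1800 frames and each further minute 1798, so 3 further minute boundaries passed. Total skipped labels = 18 × 70 + 2 × 3 = 1266.
Non-drop label index = 1265708 + 1266 = 1266974; at 30 labels/s that is 11:43:52:14, i.e. DF 11:43:52;14.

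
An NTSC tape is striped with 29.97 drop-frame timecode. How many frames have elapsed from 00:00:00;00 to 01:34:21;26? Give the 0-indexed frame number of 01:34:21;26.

169686

As if non-drop at 30 labels/s: (1 × 3600 + 34 × 60 + 21) × 30 + 26 = 169856.
Minute boundaries passed: 94; those not divisible by 10: 94 − 9 = 85; dropped labels = 2 × 85 = 170.
Actual frame index = 169856 − 170 = 169686.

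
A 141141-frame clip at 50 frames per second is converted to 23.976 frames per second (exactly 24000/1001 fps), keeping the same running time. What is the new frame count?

67680 frames

Target frames = source frames × (target rate / source rate) = 141141 × (24000/1001)/(50) = 141141 × 480/1001 = 67680.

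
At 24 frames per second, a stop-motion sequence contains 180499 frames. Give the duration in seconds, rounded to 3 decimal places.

Running time = 180499 × 1/24 = 180499/24 s ≈ 7520.792 s.

7520.792 seconds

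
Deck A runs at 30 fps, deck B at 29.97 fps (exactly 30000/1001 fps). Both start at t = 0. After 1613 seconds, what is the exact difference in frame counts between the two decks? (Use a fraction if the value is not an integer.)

48390/1001 frames

A emits 30 × 1613 = 48390 frames; B emits 30000/1001 × 1613 = 48390000/1001.
Difference = 48390/1001 frames (≈ 48.3417); B is behind A.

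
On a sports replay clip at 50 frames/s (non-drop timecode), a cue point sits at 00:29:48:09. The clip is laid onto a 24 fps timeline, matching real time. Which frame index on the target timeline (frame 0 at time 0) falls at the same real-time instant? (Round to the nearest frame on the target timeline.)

frame 42916

Source frame index: (0×3600 + 29×60 + 48) × 50 + 9 = 89409.
Real time: 89409 / (50) = 89409/50 s.
Target frame: (89409/50) × (24) = 1072908/25 ≈ 42916.320 → 42916.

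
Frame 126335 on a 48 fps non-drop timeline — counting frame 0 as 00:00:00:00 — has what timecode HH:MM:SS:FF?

126335 ÷ 48 = 2631 full seconds, remainder 47 frames.
2631 s = 0 h 43 min 51 s.
Timecode: 00:43:51:47.

00:43:51:47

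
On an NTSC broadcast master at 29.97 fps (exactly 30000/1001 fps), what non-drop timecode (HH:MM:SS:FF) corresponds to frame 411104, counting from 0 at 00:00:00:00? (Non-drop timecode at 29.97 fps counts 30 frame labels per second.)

411104 ÷ 30 = 13703 full seconds, remainder 14 frames.
13703 s = 3 h 48 min 23 s.
Timecode: 03:48:23:14.

03:48:23:14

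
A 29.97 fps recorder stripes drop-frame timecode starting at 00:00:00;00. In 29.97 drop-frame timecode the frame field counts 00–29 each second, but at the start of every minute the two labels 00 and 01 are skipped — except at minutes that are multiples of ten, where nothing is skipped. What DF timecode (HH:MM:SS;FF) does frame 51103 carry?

00:28:25;05

Each 10-minute DF block holds 10 × 60 × 30 − 9 × 2 = 17982 frames. 51103 ÷ 17982 → 2 full blocks, remainder 15139.
Within the partial block the first minute is 1800 frames and each further minute 1798, so 8 further minute boundaries passed. Total skipped labels = 18 × 2 + 2 × 8 = 52.
Non-drop label index = 51103 + 52 = 51155; at 30 labels/s that is 00:28:25:05, i.e. DF 00:28:25;05.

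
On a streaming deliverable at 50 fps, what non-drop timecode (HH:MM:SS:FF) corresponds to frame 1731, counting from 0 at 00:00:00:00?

1731 ÷ 50 = 34 full seconds, remainder 31 frames.
34 s = 0 h 0 min 34 s.
Timecode: 00:00:34:31.

00:00:34:31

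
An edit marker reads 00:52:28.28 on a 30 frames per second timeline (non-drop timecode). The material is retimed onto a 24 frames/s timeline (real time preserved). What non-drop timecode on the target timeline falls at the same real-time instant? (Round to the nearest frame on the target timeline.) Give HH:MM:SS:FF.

Source frame index: (0×3600 + 52×60 + 28) × 30 + 28 = 94468.
Real time: 94468 / (30) = 47234/15 s.
Target frame: (47234/15) × (24) = 377872/5 ≈ 75574.400 → 75574.
At 24 labels/s: frame 75574 → 00:52:28:22.

00:52:28:22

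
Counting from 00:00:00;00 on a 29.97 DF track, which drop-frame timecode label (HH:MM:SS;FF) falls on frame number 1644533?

Ten DF minutes hold 17982 frames, so frame 1644533 lies in block 91 (frames 1636362–1654343) with 8171 frames into that block.
The block's first minute is 1800 frames and the rest 1798 each; 8171 frames reaches minute 4, so 91 × 18 + 4 × 2 = 1646 labels have been skipped so far.
Adding those back, label number 1644533 + 1646 = 1646179 at 30 labels/s is 54872 s + 19 f = 15 h 14 min 32 s frame 19, i.e. 15:14:32;19.

15:14:32;19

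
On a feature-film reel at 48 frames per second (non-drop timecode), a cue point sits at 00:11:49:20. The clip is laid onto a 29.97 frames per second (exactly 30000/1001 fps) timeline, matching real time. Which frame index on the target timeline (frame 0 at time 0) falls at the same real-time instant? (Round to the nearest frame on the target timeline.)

frame 21261

Source frame index: (0×3600 + 11×60 + 49) × 48 + 20 = 34052.
Real time: 34052 / (48) = 8513/12 s.
Target frame: (8513/12) × (30000/1001) = 21282500/1001 ≈ 21261.239 → 21261.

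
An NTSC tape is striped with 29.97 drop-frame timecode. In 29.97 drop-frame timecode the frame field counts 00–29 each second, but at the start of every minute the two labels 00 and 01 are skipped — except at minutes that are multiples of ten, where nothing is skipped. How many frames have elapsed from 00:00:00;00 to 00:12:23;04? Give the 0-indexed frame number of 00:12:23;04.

Complete 10-minute blocks: 1, each 17982 frames → 17982.
Remaining 2 whole minutes in the current block: 1800 + 1 × 1798 = 3598 frames.
Within the current minute: 23 × 30 + 4 − 2 = 692 (labels ;00/;01 skipped at this minute). Total = 17982 + 3598 + 692 = 22272.

22272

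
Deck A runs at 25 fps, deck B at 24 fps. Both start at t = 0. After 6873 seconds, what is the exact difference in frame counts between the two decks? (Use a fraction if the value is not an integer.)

6873 frames

A emits 25 × 6873 = 171825 frames; B emits 24 × 6873 = 164952.
Difference = 6873 frames; B is behind A.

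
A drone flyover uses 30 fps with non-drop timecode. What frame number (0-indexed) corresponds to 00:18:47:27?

frame 33837

Total seconds to the label: (0 × 3600 + 18 × 60 + 47) = 1127.
Frame index = 1127 × 30 + 27 = 33837.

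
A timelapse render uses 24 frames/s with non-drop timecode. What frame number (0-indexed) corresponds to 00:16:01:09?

Total seconds to the label: (0 × 3600 + 16 × 60 + 1) = 961.
Frame index = 961 × 24 + 9 = 23073.

23073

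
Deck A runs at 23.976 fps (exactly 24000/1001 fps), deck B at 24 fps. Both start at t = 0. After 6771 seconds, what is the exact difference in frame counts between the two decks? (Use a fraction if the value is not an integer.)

A emits 24000/1001 × 6771 = 162504000/1001 frames; B emits 24 × 6771 = 162504.
Difference = 162504/1001 frames (≈ 162.3417); B is ahead of A.

162504/1001 frames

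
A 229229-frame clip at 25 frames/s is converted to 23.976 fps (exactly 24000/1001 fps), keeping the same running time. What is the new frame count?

Target frames = source frames × (target rate / source rate) = 229229 × (24000/1001)/(25) = 229229 × 960/1001 = 219840.

219840 frames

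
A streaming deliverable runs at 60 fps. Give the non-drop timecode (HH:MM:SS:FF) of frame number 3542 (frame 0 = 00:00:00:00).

3542 ÷ 60 = 59 full seconds, remainder 2 frames.
59 s = 0 h 0 min 59 s.
Timecode: 00:00:59:02.

00:00:59:02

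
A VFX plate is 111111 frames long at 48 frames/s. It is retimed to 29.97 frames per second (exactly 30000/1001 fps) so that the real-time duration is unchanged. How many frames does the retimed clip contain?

Target frames = source frames × (target rate / source rate) = 111111 × (30000/1001)/(48) = 111111 × 625/1001 = 69375.

69375 frames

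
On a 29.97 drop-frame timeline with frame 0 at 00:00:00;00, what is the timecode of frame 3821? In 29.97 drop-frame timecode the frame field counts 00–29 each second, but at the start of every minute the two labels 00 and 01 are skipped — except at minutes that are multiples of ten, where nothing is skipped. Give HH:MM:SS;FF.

00:02:07;15

Each 10-minute DF block holds 10 × 60 × 30 − 9 × 2 = 17982 frames. 3821 ÷ 17982 → 0 full blocks, remainder 3821.
Within the partial block the first minute is 1800 frames and each further minute 1798, so 2 further minute boundaries passed. Total skipped labels = 18 × 0 + 2 × 2 = 4.
Non-drop label index = 3821 + 4 = 3825; at 30 labels/s that is 00:02:07:15, i.e. DF 00:02:07;15.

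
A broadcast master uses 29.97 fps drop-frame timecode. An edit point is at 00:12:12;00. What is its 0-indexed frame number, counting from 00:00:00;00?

21938

Complete 10-minute blocks: 1, each 17982 frames → 17982.
Remaining 2 whole minutes in the current block: 1800 + 1 × 1798 = 3598 frames.
Within the current minute: 12 × 30 + 0 − 2 = 358 (labels ;00/;01 skipped at this minute). Total = 17982 + 3598 + 358 = 21938.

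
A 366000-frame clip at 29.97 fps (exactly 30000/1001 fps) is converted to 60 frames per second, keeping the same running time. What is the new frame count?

732732 frames

Target frames = source frames × (target rate / source rate) = 366000 × (60)/(30000/1001) = 366000 × 1001/500 = 732732.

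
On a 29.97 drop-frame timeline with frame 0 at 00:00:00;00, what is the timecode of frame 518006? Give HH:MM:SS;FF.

04:48:04;06

Each 10-minute DF block holds 10 × 60 × 30 − 9 × 2 = 17982 frames. 518006 ÷ 17982 → 28 full blocks, remainder 14510.
Within the partial block the first minute is 1800 frames and each further minute 1798, so 8 further minute boundaries passed. Total skipped labels = 18 × 28 + 2 × 8 = 520.
Non-drop label index = 518006 + 520 = 518526; at 30 labels/s that is 04:48:04:06, i.e. DF 04:48:04;06.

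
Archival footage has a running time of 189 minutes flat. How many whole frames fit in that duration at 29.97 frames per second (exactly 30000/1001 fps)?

189 min = 11340 s.
Frames = 11340 × 30000/1001 = 48600000/143 ≈ 339860.1399.
Complete frames: 339860.

339860 frames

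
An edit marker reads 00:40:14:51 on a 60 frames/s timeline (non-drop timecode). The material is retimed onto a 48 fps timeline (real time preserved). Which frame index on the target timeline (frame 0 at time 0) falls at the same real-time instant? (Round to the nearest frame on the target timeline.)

frame 115913

Source frame index: (0×3600 + 40×60 + 14) × 60 + 51 = 144891.
Real time: 144891 / (60) = 48297/20 s.
Target frame: (48297/20) × (48) = 579564/5 ≈ 115912.800 → 115913.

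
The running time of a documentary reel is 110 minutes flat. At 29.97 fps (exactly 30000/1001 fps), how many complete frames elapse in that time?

110 min = 6600 s.
Frames = 6600 × 30000/1001 = 18000000/91 ≈ 197802.1978.
Complete frames: 197802.

197802 frames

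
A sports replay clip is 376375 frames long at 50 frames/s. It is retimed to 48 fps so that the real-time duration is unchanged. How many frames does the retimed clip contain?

Target frames = source frames × (target rate / source rate) = 376375 × (48)/(50) = 376375 × 24/25 = 361320.

361320 frames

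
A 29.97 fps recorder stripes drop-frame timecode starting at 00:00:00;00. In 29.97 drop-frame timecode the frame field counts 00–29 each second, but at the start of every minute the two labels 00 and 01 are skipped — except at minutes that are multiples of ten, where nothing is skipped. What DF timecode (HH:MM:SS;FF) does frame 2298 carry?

00:01:16;20

Each 10-minute DF block holds 10 × 60 × 30 − 9 × 2 = 17982 frames. 2298 ÷ 17982 → 0 full blocks, remainder 2298.
Within the partial block the first minute is 1800 frames and each further minute 1798, so 1 further minute boundary passed. Total skipped labels = 18 × 0 + 2 × 1 = 2.
Non-drop label index = 2298 + 2 = 2300; at 30 labels/s that is 00:01:16:20, i.e. DF 00:01:16;20.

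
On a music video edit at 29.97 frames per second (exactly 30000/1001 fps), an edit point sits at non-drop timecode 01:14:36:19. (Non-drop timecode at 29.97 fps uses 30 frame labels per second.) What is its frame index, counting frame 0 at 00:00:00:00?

frame 134299

Total seconds to the label: (1 × 3600 + 14 × 60 + 36) = 4476.
Frame index = 4476 × 30 + 19 = 134299.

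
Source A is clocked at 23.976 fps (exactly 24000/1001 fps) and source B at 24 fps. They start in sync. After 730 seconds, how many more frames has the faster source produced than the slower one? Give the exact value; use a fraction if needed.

17520/1001 frames

A emits 24000/1001 × 730 = 17520000/1001 frames; B emits 24 × 730 = 17520.
Difference = 17520/1001 frames (≈ 17.5025); B is ahead of A.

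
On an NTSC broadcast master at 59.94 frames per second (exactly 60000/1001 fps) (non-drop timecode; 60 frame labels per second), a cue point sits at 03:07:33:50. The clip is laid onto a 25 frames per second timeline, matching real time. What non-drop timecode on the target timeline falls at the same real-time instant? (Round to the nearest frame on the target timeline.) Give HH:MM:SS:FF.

Source frame index: (3×3600 + 7×60 + 33) × 60 + 50 = 675230.
Real time: 675230 / (60000/1001) = 67590523/6000 s.
Target frame: (67590523/6000) × (25) = 67590523/240 ≈ 281627.179 → 281627.
At 25 labels/s: frame 281627 → 03:07:45:02.

03:07:45:02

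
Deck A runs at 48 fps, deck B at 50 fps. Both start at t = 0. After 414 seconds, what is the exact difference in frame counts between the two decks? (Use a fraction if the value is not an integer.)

A emits 48 × 414 = 19872 frames; B emits 50 × 414 = 20700.
Difference = 828 frames; B is ahead of A.

828 frames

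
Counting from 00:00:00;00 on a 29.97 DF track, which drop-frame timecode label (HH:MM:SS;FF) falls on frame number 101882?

Ten DF minutes hold 17982 frames, so frame 101882 lies in block 5 (frames 89910–107891) with 11972 frames into that block.
The block's first minute is 1800 frames and the rest 1798 each; 11972 frames reaches minute 6, so 5 × 18 + 6 × 2 = 102 labels have been skipped so far.
Adding those back, label number 101882 + 102 = 101984 at 30 labels/s is 3399 s + 14 f = 0 h 56 min 39 s frame 14, i.e. 00:56:39;14.

00:56:39;14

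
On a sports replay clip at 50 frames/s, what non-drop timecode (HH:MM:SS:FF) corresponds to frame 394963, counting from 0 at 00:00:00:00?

02:11:39:13

394963 ÷ 50 = 7899 full seconds, remainder 13 frames.
7899 s = 2 h 11 min 39 s.
Timecode: 02:11:39:13.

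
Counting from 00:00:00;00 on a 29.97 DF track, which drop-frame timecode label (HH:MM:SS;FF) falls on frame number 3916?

Each 10-minute DF block holds 10 × 60 × 30 − 9 × 2 = 17982 frames. 3916 ÷ 17982 → 0 full blocks, remainder 3916.
Within the partial block the first minute is 1800 frames and each further minute 1798, so 2 further minute boundaries passed. Total skipped labels = 18 × 0 + 2 × 2 = 4.
Non-drop label index = 3916 + 4 = 3920; at 30 labels/s that is 00:02:10:20, i.e. DF 00:02:10;20.

00:02:10;20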